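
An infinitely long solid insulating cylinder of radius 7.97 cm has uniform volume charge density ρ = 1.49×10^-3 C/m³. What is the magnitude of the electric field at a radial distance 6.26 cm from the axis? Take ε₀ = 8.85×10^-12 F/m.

5.27e6 N/C

Coaxial Gaussian cylinder, radius r = 6.26 cm, length L (r < R).
Charge inside radius r per length L is ρ·πr²·L, so λ_enc = ρπr² = 1.834×10^-5 C/m.
Applying ∮E·dA = Q_enc/ε₀ with the end caps contributing no flux:
E = |λ_enc|/(2πε₀r) = (1.834×10^-5)/(2π·8.85×10^-12·0.0626) = 5.27×10^6 N/C.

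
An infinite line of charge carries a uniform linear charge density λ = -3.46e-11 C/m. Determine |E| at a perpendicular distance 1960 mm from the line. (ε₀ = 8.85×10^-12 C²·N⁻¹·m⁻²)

Choose a coaxial cylinder of radius r = 1960 mm (arbitrary length L) as the Gaussian surface.
Q_enc = λL, so λ_enc = -3.46×10^-11 C/m.
Gauss's law: E·2πrL = λ_enc L/ε₀.
E = |λ_enc|/(2πε₀r) = (3.46e-11)/(2π·8.85×10^-12·1.96) = 0.317 N/C.

0.317 V/m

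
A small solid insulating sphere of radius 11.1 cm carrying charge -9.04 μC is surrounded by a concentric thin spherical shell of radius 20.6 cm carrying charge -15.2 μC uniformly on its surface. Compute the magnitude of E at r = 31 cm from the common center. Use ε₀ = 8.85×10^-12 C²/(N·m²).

By spherical symmetry E is radial; choose a Gaussian sphere of radius r = 31 cm (r > 20.6 cm, enclosing both).
Q_enc = (-9.04 μC) + (-15.2 μC) = -2.424×10^-5 C.
Applying ∮E·dA = Q_enc/ε₀ with Φ = E(4πr²):
E = |Q_enc|/(4πε₀r²) = (2.424e-5)/(4π·8.85×10^-12·(0.31)²) = 2.27×10^6 N/C.

E = 2.27×10^6 N/C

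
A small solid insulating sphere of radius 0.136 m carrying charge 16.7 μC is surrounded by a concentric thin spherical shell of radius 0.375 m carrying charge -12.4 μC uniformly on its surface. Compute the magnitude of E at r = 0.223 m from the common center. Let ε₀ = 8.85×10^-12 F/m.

Take a concentric spherical Gaussian surface of radius r = 0.223 m (between the bodies, 0.136 m < r < 0.375 m).
The shell at 0.375 m lies outside the Gaussian surface, so Q_enc = 16.7 μC = 1.67×10^-5 C.
Applying ∮E·dA = Q_enc/ε₀ with Φ = E(4πr²):
E = |Q_enc|/(4πε₀r²) = (1.67×10^-5)/(4π·8.85×10^-12·(0.223)²) = 3.02×10^6 N/C.

3.02×10^6 N/C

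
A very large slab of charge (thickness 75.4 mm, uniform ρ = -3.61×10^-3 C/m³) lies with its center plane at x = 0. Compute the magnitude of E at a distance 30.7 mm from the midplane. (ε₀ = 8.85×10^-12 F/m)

By symmetry E is perpendicular to the slab. A Gaussian pillbox from −30.7 mm to +30.7 mm (face area A) lies entirely within the slab.
Q_enc = ρ·(2x)·A and flux = 2EA, so 2EA = 2ρxA/ε₀ ⇒ E = |ρ|x/ε₀.
E = (3.61×10^-3)(0.0307)/(8.85×10^-12) = 1.25×10^7 N/C.

E ≈ 1.25×10^7 V/m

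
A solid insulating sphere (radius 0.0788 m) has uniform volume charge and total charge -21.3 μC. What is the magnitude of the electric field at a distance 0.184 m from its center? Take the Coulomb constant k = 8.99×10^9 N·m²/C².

By spherical symmetry E is radial; choose a Gaussian sphere of radius r = 0.184 m (r > R, so the entire charge is enclosed).
Q_enc = -21.3 μC = -2.13×10^-5 C.
Gauss's law: E·4πr² = Q_enc/ε₀.
E = k|Q_enc|/r² = (8.99×10^9)(2.13×10^-5)/(0.184)² = 5.66e6 N/C.

|E| = 5.66×10^6 N/C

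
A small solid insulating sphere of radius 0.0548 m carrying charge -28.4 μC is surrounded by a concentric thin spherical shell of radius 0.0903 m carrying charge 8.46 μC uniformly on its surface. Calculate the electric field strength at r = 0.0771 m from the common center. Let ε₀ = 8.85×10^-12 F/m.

E = 4.30×10^7 N/C

Use a concentric Gaussian sphere at r = 0.0771 m (between the bodies, 0.0548 m < r < 0.0903 m).
Only the inner charge is enclosed; the outer shell contributes nothing inside itself. Q_enc = -28.4 μC = -2.84×10^-5 C.
By Gauss's law, ∮E·dA = E·4πr² = Q_enc/ε₀.
E = |Q_enc|/(4πε₀r²) = (2.84×10^-5)/(4π·8.85×10^-12·(0.0771)²) = 4.30×10^7 N/C.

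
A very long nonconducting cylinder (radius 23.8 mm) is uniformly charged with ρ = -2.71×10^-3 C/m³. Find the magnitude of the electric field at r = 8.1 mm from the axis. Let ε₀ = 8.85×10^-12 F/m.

|E| ≈ 1.24×10^6 N/C

By cylindrical symmetry E is radial; use a coaxial Gaussian cylinder of radius 8.1 mm and length L (r < R).
Charge inside radius r per length L is ρ·πr²·L, so λ_enc = ρπr² = -5.586e-7 C/m.
By Gauss's law (flux through the curved wall only), E·2πrL = λ_enc L/ε₀.
E = |λ_enc|/(2πε₀r) = (5.586e-7)/(2π·8.85×10^-12·0.0081) = 1.24×10^6 N/C.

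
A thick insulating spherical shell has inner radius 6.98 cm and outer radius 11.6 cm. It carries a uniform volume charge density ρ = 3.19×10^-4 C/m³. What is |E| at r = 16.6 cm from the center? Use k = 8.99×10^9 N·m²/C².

|E| = 5.32×10^5 N/C

By spherical symmetry E is radial; choose a Gaussian sphere of radius r = 16.6 cm (r > 11.6 cm, enclosing the whole shell).
Q_enc = ρ·(4π/3)(b³ − a³) = (3.19e-4)·(4π/3)·((0.116)³ − (0.0698)³) = 1.631e-6 C.
Applying ∮E·dA = Q_enc/ε₀ with Φ = E(4πr²):
E = k|Q_enc|/r² = (8.99×10^9)(1.631×10^-6)/(0.166)² = 5.32×10^5 N/C.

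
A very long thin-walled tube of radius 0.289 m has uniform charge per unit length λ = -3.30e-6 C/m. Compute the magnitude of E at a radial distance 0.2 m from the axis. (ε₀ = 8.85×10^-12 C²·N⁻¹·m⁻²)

Coaxial Gaussian cylinder, radius r = 0.2 m, length L (r < 0.289 m, inside the shell).
No charge is enclosed, so Gauss's law gives E·2πrL = 0 ⇒ E = 0.

E = 0 (no enclosed charge)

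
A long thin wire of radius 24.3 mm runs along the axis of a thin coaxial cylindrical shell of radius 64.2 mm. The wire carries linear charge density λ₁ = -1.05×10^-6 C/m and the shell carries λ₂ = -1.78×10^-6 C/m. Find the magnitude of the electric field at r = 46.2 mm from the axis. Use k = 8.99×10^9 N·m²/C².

Coaxial Gaussian cylinder, radius r = 46.2 mm, length L (between the conductors, 24.3 mm < r < 64.2 mm).
Only the inner wire is enclosed; the outer shell contributes nothing inside itself. λ_enc = λ₁ = -1.05e-6 C/m.
Gauss's law: E·2πrL = λ_enc L/ε₀.
E = 2k|λ_enc|/r = 2(8.99×10^9)(1.05×10^-6)/(0.0462) = 4.09×10^5 N/C.

|E| = 4.09×10^5 V/m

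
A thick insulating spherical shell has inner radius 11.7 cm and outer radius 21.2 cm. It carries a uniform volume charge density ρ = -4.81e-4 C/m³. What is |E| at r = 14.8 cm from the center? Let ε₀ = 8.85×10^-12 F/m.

E = 1.36×10^6 N/C

Symmetry ⇒ E = E(r) r̂. Gaussian sphere of radius r = 14.8 cm (within the shell material, 11.7 cm < r < 21.2 cm).
Only the shell between 11.7 cm and r is enclosed: Q_enc = ρ·(4π/3)(r³ − a³) = (-4.81×10^-4)·(4π/3)·((0.148)³ − (0.117)³) = -3.305×10^-6 C.
Gauss's law: E·4πr² = Q_enc/ε₀.
E = |Q_enc|/(4πε₀r²) = (3.305×10^-6)/(4π·8.85×10^-12·(0.148)²) = 1.36×10^6 N/C.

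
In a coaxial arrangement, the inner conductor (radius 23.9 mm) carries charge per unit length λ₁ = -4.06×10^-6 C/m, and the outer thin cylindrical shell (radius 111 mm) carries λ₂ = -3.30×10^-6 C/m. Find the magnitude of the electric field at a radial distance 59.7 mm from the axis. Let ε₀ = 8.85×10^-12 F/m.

|E| ≈ 1.22e6 V/m

Take a coaxial cylindrical Gaussian surface of radius r = 59.7 mm and length L (between the conductors, 23.9 mm < r < 111 mm).
The shell at 111 mm lies outside the Gaussian surface, so λ_enc = λ₁ = -4.06e-6 C/m.
Since E is radial and uniform over the curved surface, Φ = E·2πrL = Q_enc/ε₀ = λ_enc L/ε₀.
E = |λ_enc|/(2πε₀r) = (4.06×10^-6)/(2π·8.85×10^-12·0.0597) = 1.22e6 N/C.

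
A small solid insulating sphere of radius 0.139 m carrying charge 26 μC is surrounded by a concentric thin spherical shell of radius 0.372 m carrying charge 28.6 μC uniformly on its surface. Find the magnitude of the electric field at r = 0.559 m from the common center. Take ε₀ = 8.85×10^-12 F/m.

E ≈ 1.57e6 V/m

By spherical symmetry E is radial; choose a Gaussian sphere of radius r = 0.559 m (r > 0.372 m, enclosing both).
Q_enc = (26 μC) + (28.6 μC) = 5.46×10^-5 C.
By Gauss's law, ∮E·dA = E·4πr² = Q_enc/ε₀.
E = |Q_enc|/(4πε₀r²) = (5.46e-5)/(4π·8.85×10^-12·(0.559)²) = 1.57×10^6 N/C.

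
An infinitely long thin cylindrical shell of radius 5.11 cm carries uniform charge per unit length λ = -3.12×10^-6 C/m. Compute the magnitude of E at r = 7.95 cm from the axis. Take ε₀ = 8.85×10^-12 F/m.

7.06×10^5 N/C

Take a coaxial cylindrical Gaussian surface of radius r = 7.95 cm and length L (r > 5.11 cm).
The full line charge is enclosed: λ_enc = -3.12×10^-6 C/m.
Since E is radial and uniform over the curved surface, Φ = E·2πrL = Q_enc/ε₀ = λ_enc L/ε₀.
E = |λ_enc|/(2πε₀r) = (3.12×10^-6)/(2π·8.85×10^-12·0.0795) = 7.06e5 N/C.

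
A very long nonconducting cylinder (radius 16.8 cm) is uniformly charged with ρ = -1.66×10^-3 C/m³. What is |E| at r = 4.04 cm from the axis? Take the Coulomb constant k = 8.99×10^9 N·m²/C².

3.79×10^6 N/C

Choose a coaxial cylinder of radius r = 4.04 cm (arbitrary length L) as the Gaussian surface (r < R).
Enclosed charge per unit length: λ_enc = ρ·πr² = (-1.66e-3)π(0.0404)² = -8.512×10^-6 C/m.
Gauss's law: E·2πrL = λ_enc L/ε₀.
E = 2k|λ_enc|/r = 2(8.99×10^9)(8.512×10^-6)/(0.0404) = 3.79×10^6 N/C.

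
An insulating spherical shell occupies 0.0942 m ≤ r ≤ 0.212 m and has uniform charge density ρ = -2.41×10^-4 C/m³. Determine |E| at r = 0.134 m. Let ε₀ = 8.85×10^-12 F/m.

|E| ≈ 7.94×10^5 V/m

Use a concentric Gaussian sphere at r = 0.134 m (within the shell material, 0.0942 m < r < 0.212 m).
Only the shell between 0.0942 m and r is enclosed: Q_enc = ρ·(4π/3)(r³ − a³) = (-2.41×10^-4)·(4π/3)·((0.134)³ − (0.0942)³) = -1.585e-6 C.
Gauss's law: E·4πr² = Q_enc/ε₀.
E = |Q_enc|/(4πε₀r²) = (1.585×10^-6)/(4π·8.85×10^-12·(0.134)²) = 7.94×10^5 N/C.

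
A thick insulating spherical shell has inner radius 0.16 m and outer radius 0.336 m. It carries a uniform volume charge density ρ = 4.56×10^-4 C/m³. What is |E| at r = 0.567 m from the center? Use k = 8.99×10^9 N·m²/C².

Use a concentric Gaussian sphere at r = 0.567 m (r > 0.336 m, enclosing the whole shell).
Q_enc = ρ·(4π/3)(b³ − a³) = (4.56×10^-4)·(4π/3)·((0.336)³ − (0.16)³) = 6.463×10^-5 C.
By Gauss's law, ∮E·dA = E·4πr² = Q_enc/ε₀.
E = k|Q_enc|/r² = (8.99×10^9)(6.463×10^-5)/(0.567)² = 1.81×10^6 N/C.

E = 1.81e6 N/C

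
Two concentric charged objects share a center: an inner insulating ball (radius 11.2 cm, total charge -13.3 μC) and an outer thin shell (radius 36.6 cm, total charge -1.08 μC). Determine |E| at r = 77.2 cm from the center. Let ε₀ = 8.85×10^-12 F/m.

2.17×10^5 N/C

Take a concentric spherical Gaussian surface of radius r = 77.2 cm (r > 36.6 cm, enclosing both).
Q_enc = (-13.3 μC) + (-1.08 μC) = -1.438×10^-5 C.
By Gauss's law, ∮E·dA = E·4πr² = Q_enc/ε₀.
E = |Q_enc|/(4πε₀r²) = (1.438e-5)/(4π·8.85×10^-12·(0.772)²) = 2.17×10^5 N/C.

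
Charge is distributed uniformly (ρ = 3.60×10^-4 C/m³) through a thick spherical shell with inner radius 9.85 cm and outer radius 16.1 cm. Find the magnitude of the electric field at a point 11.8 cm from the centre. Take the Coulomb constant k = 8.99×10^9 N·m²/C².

Use a concentric Gaussian sphere at r = 11.8 cm (within the shell material, 9.85 cm < r < 16.1 cm).
Enclosed charge is the volume from a to r: Q_enc = (4π/3)ρ(r³ − a³) = 1.037×10^-6 C.
Applying ∮E·dA = Q_enc/ε₀ with Φ = E(4πr²):
E = k|Q_enc|/r² = (8.99×10^9)(1.037×10^-6)/(0.118)² = 6.69×10^5 N/C.

6.69×10^5 N/C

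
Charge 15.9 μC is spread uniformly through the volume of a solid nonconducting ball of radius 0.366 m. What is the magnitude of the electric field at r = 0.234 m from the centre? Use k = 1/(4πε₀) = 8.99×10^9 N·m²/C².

By spherical symmetry E is radial; choose a Gaussian sphere of radius r = 0.234 m (r < R).
Only the charge within r is enclosed: Q_enc = Q·(r/R)³ = (15.9 μC)·(0.234 m/0.366 m)³ = 4.155×10^-6 C.
Gauss's law: E·4πr² = Q_enc/ε₀.
E = k|Q_enc|/r² = (8.99×10^9)(4.155e-6)/(0.234)² = 6.82×10^5 N/C.

6.82×10^5 N/C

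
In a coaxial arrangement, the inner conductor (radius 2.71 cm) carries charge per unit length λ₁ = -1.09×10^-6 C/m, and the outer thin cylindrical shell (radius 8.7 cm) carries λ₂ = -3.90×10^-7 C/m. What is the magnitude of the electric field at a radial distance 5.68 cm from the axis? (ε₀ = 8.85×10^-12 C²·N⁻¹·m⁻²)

3.45×10^5 V/m

By cylindrical symmetry E is radial; use a coaxial Gaussian cylinder of radius 5.68 cm and length L (between the conductors, 2.71 cm < r < 8.7 cm).
The shell at 8.7 cm lies outside the Gaussian surface, so λ_enc = λ₁ = -1.09e-6 C/m.
Applying ∮E·dA = Q_enc/ε₀ with the end caps contributing no flux:
E = |λ_enc|/(2πε₀r) = (1.09×10^-6)/(2π·8.85×10^-12·0.0568) = 3.45e5 N/C.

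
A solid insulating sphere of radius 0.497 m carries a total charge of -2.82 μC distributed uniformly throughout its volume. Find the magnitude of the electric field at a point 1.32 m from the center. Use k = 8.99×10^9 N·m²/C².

|E| ≈ 1.45×10^4 N/C

Use a concentric Gaussian sphere at r = 1.32 m (r > R, so the entire charge is enclosed).
Q_enc = -2.82 μC = -2.82×10^-6 C.
Applying ∮E·dA = Q_enc/ε₀ with Φ = E(4πr²):
E = k|Q_enc|/r² = (8.99×10^9)(2.82×10^-6)/(1.32)² = 1.45×10^4 N/C.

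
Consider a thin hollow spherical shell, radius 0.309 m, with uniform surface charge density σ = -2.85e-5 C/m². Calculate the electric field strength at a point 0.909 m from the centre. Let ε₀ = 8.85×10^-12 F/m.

Take a concentric spherical Gaussian surface of radius r = 0.909 m (r > 0.309 m).
The entire shell is enclosed: Q_enc = σ·4πR² = (-2.85e-5)·4π·(0.309)² = -3.42×10^-5 C.
Since E is radial and uniform over the Gaussian sphere, Φ = E·4πr² = Q_enc/ε₀.
E = |Q_enc|/(4πε₀r²) = (3.42e-5)/(4π·8.85×10^-12·(0.909)²) = 3.72×10^5 N/C.

E = 3.72×10^5 N/C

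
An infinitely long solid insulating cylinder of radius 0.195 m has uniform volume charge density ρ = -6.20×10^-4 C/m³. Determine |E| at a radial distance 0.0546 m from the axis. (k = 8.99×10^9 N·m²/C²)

E = 1.91×10^6 N/C

Choose a coaxial cylinder of radius r = 0.0546 m (arbitrary length L) as the Gaussian surface (r < R).
Enclosed charge per unit length: λ_enc = ρ·πr² = (-6.20×10^-4)π(0.0546)² = -5.807e-6 C/m.
Since E is radial and uniform over the curved surface, Φ = E·2πrL = Q_enc/ε₀ = λ_enc L/ε₀.
E = 2k|λ_enc|/r = 2(8.99×10^9)(5.807×10^-6)/(0.0546) = 1.91×10^6 N/C.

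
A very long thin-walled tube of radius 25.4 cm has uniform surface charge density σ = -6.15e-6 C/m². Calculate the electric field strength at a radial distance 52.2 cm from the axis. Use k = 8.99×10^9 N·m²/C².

Take a coaxial cylindrical Gaussian surface of radius r = 52.2 cm and length L (r > 25.4 cm).
The whole shell is enclosed: λ_enc = σ·2πR = (-6.15×10^-6)·2π·(0.254) = -9.815×10^-6 C/m.
Since E is radial and uniform over the curved surface, Φ = E·2πrL = Q_enc/ε₀ = λ_enc L/ε₀.
E = 2k|λ_enc|/r = 2(8.99×10^9)(9.815×10^-6)/(0.522) = 3.38×10^5 N/C.

E ≈ 3.38e5 N/C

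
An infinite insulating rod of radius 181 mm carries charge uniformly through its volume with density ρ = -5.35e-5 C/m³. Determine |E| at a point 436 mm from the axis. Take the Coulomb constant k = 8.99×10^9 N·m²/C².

By cylindrical symmetry E is radial; use a coaxial Gaussian cylinder of radius 436 mm and length L (r > 181 mm, full cross-section enclosed).
λ_enc = ρ·πR² = (-5.35e-5)π(0.181)² = -5.506×10^-6 C/m.
By Gauss's law (flux through the curved wall only), E·2πrL = λ_enc L/ε₀.
E = 2k|λ_enc|/r = 2(8.99×10^9)(5.506e-6)/(0.436) = 2.27×10^5 N/C.

|E| ≈ 2.27×10^5 N/C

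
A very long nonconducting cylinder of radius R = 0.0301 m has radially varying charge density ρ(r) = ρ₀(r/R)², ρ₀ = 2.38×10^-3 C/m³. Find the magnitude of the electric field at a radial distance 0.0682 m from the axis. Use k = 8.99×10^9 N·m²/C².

E = 8.93×10^5 V/m

By cylindrical symmetry E is radial; use a coaxial Gaussian cylinder of radius 0.0682 m and length L (r > R, full charge per length enclosed).
λ_enc = 2π ∫₀^R ρ₀(r'/R)^2 r' dr' = 2πρ₀R²/4 = 3.387e-6 C/m.
Since E is radial and uniform over the curved surface, Φ = E·2πrL = Q_enc/ε₀ = λ_enc L/ε₀.
E = 2k|λ_enc|/r = 2(8.99×10^9)(3.387×10^-6)/(0.0682) = 8.93e5 N/C.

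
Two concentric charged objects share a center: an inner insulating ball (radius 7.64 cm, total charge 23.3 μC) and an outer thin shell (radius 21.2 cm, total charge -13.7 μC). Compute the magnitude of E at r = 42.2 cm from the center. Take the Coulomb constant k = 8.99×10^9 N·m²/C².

Symmetry ⇒ E = E(r) r̂. Gaussian sphere of radius r = 42.2 cm (r > 21.2 cm, enclosing both).
Q_enc = (23.3 μC) + (-13.7 μC) = 9.60×10^-6 C.
Gauss's law: E·4πr² = Q_enc/ε₀.
E = k|Q_enc|/r² = (8.99×10^9)(9.60×10^-6)/(0.422)² = 4.85e5 N/C.

E ≈ 4.85e5 V/m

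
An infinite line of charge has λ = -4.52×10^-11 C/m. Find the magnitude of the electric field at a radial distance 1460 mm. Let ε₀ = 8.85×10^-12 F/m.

Take a coaxial cylindrical Gaussian surface of radius r = 1460 mm and length L.
Q_enc = λL, so λ_enc = -4.52×10^-11 C/m.
Applying ∮E·dA = Q_enc/ε₀ with the end caps contributing no flux:
E = |λ_enc|/(2πε₀r) = (4.52×10^-11)/(2π·8.85×10^-12·1.46) = 0.557 N/C.

|E| = 0.557 N/C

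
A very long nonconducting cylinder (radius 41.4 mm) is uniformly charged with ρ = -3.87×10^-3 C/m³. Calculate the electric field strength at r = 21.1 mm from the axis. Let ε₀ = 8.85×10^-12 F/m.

|E| = 4.61×10^6 N/C

Take a coaxial cylindrical Gaussian surface of radius r = 21.1 mm and length L (r < R).
Enclosed charge per unit length: λ_enc = ρ·πr² = (-3.87e-3)π(0.0211)² = -5.413e-6 C/m.
By Gauss's law (flux through the curved wall only), E·2πrL = λ_enc L/ε₀.
E = |λ_enc|/(2πε₀r) = (5.413e-6)/(2π·8.85×10^-12·0.0211) = 4.61e6 N/C.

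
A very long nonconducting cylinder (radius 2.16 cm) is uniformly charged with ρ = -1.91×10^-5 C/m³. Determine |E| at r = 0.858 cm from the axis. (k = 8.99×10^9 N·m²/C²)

|E| = 9.26×10^3 V/m

By cylindrical symmetry E is radial; use a coaxial Gaussian cylinder of radius 0.858 cm and length L (r < R).
Enclosed charge per unit length: λ_enc = ρ·πr² = (-1.91×10^-5)π(0.00858)² = -4.417e-9 C/m.
By Gauss's law (flux through the curved wall only), E·2πrL = λ_enc L/ε₀.
E = 2k|λ_enc|/r = 2(8.99×10^9)(4.417×10^-9)/(0.00858) = 9.26×10^3 N/C.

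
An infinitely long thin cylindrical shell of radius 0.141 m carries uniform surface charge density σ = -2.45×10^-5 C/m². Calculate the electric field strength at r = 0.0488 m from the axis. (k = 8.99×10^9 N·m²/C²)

By cylindrical symmetry E is radial; use a coaxial Gaussian cylinder of radius 0.0488 m and length L (r < 0.141 m, inside the shell).
No charge is enclosed, so Gauss's law gives E·2πrL = 0 ⇒ E = 0.

E = 0 (no enclosed charge)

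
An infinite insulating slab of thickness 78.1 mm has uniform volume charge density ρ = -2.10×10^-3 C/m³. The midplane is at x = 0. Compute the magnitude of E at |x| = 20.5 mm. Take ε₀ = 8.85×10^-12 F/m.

|E| = 4.86e6 V/m

By symmetry E is perpendicular to the slab. A Gaussian pillbox from −20.5 mm to +20.5 mm (face area A) lies entirely within the slab.
Q_enc = ρ·(2x)·A and flux = 2EA, so 2EA = 2ρxA/ε₀ ⇒ E = |ρ|x/ε₀.
E = (2.10×10^-3)(0.0205)/(8.85×10^-12) = 4.86×10^6 N/C.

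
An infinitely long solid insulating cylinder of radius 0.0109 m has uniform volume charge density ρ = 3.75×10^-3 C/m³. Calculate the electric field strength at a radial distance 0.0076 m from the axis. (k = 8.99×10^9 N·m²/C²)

E = 1.61e6 N/C

Take a coaxial cylindrical Gaussian surface of radius r = 0.0076 m and length L (r < R).
Charge inside radius r per length L is ρ·πr²·L, so λ_enc = ρπr² = 6.805×10^-7 C/m.
Gauss's law: E·2πrL = λ_enc L/ε₀.
E = 2k|λ_enc|/r = 2(8.99×10^9)(6.805×10^-7)/(0.0076) = 1.61×10^6 N/C.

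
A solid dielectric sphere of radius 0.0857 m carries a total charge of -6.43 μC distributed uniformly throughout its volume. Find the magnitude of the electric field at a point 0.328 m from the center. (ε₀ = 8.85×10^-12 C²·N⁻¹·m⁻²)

|E| ≈ 5.37×10^5 N/C

Take a concentric spherical Gaussian surface of radius r = 0.328 m (r > R, so the entire charge is enclosed).
Q_enc = -6.43 μC = -6.43×10^-6 C.
Gauss's law: E·4πr² = Q_enc/ε₀.
E = |Q_enc|/(4πε₀r²) = (6.43e-6)/(4π·8.85×10^-12·(0.328)²) = 5.37e5 N/C.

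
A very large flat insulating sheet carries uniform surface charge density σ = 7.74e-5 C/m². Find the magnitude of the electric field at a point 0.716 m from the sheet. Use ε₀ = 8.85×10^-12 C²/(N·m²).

E = 4.37e6 N/C

By planar symmetry E is perpendicular to the sheet and uniform; use a Gaussian pillbox with flat faces of area A on each side of the sheet.
Only the two end caps contribute flux: Φ = 2EA. With Q_enc = σA, Gauss's law gives E = |σ|/(2ε₀).
E = |σ|/(2ε₀) = (7.74×10^-5)/(2·8.85×10^-12) = 4.37×10^6 N/C.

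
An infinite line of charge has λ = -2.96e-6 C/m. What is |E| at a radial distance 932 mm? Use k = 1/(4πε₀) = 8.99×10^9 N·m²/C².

|E| ≈ 5.71×10^4 N/C

By cylindrical symmetry E is radial; use a coaxial Gaussian cylinder of radius 932 mm and length L.
Q_enc = λL, so λ_enc = -2.96e-6 C/m.
By Gauss's law (flux through the curved wall only), E·2πrL = λ_enc L/ε₀.
E = 2k|λ_enc|/r = 2(8.99×10^9)(2.96×10^-6)/(0.932) = 5.71e4 N/C.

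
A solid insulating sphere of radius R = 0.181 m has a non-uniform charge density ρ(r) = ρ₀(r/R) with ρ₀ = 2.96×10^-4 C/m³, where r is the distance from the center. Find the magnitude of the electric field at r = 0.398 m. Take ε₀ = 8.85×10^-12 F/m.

Take a concentric spherical Gaussian surface of radius r = 0.398 m (r > R, all charge enclosed).
Q_enc = 4π ∫₀^R ρ₀(r'/R)^1 r'² dr' = 4πρ₀R³/4 = 5.514×10^-6 C.
Gauss's law: E·4πr² = Q_enc/ε₀.
E = |Q_enc|/(4πε₀r²) = (5.514×10^-6)/(4π·8.85×10^-12·(0.398)²) = 3.13×10^5 N/C.

3.13×10^5 N/C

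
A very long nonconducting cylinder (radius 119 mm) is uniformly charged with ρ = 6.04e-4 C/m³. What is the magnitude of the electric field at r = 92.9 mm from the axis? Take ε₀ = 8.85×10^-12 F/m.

Choose a coaxial cylinder of radius r = 92.9 mm (arbitrary length L) as the Gaussian surface (r < R).
Charge inside radius r per length L is ρ·πr²·L, so λ_enc = ρπr² = 1.638×10^-5 C/m.
By Gauss's law (flux through the curved wall only), E·2πrL = λ_enc L/ε₀.
E = |λ_enc|/(2πε₀r) = (1.638×10^-5)/(2π·8.85×10^-12·0.0929) = 3.17×10^6 N/C.

3.17×10^6 V/m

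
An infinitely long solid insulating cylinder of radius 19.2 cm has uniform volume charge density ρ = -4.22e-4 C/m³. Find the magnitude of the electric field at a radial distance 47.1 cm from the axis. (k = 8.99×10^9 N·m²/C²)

Coaxial Gaussian cylinder, radius r = 47.1 cm, length L (r > 19.2 cm, full cross-section enclosed).
λ_enc = ρ·πR² = (-4.22e-4)π(0.192)² = -4.887×10^-5 C/m.
By Gauss's law (flux through the curved wall only), E·2πrL = λ_enc L/ε₀.
E = 2k|λ_enc|/r = 2(8.99×10^9)(4.887×10^-5)/(0.471) = 1.87×10^6 N/C.

1.87e6 V/m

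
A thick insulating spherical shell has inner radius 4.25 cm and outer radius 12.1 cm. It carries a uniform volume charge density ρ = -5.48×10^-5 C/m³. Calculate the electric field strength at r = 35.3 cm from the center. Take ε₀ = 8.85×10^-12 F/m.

Use a concentric Gaussian sphere at r = 35.3 cm (r > 12.1 cm, enclosing the whole shell).
Q_enc = ρ·(4π/3)(b³ − a³) = (-5.48×10^-5)·(4π/3)·((0.121)³ − (0.0425)³) = -3.89e-7 C.
Applying ∮E·dA = Q_enc/ε₀ with Φ = E(4πr²):
E = |Q_enc|/(4πε₀r²) = (3.89e-7)/(4π·8.85×10^-12·(0.353)²) = 2.81e4 N/C.

E = 2.81×10^4 N/C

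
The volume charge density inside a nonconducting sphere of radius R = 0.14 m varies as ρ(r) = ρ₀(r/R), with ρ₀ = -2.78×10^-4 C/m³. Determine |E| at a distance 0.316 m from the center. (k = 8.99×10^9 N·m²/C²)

Use a concentric Gaussian sphere at r = 0.316 m (r > R, all charge enclosed).
Q_enc = 4π ∫₀^R ρ₀(r'/R)^1 r'² dr' = 4πρ₀R³/4 = -2.397×10^-6 C.
Applying ∮E·dA = Q_enc/ε₀ with Φ = E(4πr²):
E = k|Q_enc|/r² = (8.99×10^9)(2.397e-6)/(0.316)² = 2.16e5 N/C.

E ≈ 2.16×10^5 V/m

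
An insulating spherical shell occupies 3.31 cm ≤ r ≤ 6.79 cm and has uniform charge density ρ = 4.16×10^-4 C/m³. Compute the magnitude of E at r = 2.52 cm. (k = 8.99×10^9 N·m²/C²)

By spherical symmetry E is radial; choose a Gaussian sphere of radius r = 2.52 cm (r < 3.31 cm, inside the empty cavity).
No charge is enclosed, so by Gauss's law E·4πr² = 0 ⇒ E = 0.

E = 0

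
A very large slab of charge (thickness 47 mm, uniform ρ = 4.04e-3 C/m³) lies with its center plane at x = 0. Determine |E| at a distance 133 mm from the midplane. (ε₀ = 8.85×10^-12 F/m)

The point |x| = 133 mm lies outside the slab (half-thickness 0.0235 m). A symmetric pillbox spanning the full slab encloses Q_enc = ρ·d·A.
Flux = 2EA ⇒ E = |ρ|d/(2ε₀), independent of distance outside.
E = (4.04×10^-3)(0.047)/(2·8.85×10^-12) = 1.07e7 N/C.

E ≈ 1.07×10^7 N/C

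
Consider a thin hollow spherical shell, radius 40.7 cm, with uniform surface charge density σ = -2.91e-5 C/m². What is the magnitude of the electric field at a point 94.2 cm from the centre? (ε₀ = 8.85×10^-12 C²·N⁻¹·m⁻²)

E ≈ 6.14×10^5 N/C

Symmetry ⇒ E = E(r) r̂. Gaussian sphere of radius r = 94.2 cm (r > 40.7 cm).
The entire shell is enclosed: Q_enc = σ·4πR² = (-2.91×10^-5)·4π·(0.407)² = -6.057×10^-5 C.
Applying ∮E·dA = Q_enc/ε₀ with Φ = E(4πr²):
E = |Q_enc|/(4πε₀r²) = (6.057e-5)/(4π·8.85×10^-12·(0.942)²) = 6.14×10^5 N/C.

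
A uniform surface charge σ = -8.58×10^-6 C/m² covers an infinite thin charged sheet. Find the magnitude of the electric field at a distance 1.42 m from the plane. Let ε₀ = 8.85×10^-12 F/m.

E = 4.85×10^5 V/m

By planar symmetry E is perpendicular to the sheet and uniform; use a Gaussian pillbox with flat faces of area A on each side of the sheet.
Only the two end caps contribute flux: Φ = 2EA. With Q_enc = σA, Gauss's law gives E = |σ|/(2ε₀).
E = |σ|/(2ε₀) = (8.58e-6)/(2·8.85×10^-12) = 4.85e5 N/C.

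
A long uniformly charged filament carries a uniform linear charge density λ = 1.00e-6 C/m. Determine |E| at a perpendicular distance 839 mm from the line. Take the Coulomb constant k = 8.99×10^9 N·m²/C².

2.14e4 N/C

Take a coaxial cylindrical Gaussian surface of radius r = 839 mm and length L.
Q_enc = λL, so λ_enc = 1.00×10^-6 C/m.
Applying ∮E·dA = Q_enc/ε₀ with the end caps contributing no flux:
E = 2k|λ_enc|/r = 2(8.99×10^9)(1.00×10^-6)/(0.839) = 2.14e4 N/C.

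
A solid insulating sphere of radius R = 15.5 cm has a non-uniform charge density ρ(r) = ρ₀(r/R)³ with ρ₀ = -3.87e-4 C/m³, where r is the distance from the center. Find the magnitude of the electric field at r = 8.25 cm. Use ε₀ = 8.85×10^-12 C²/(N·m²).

Take a concentric spherical Gaussian surface of radius r = 8.25 cm (r < R).
Integrate the density: Q_enc = 4π ∫₀^r ρ₀(r'/R)^3 r'² dr' = 4πρ₀ r^6/(6·R³) = -6.863×10^-8 C.
Applying ∮E·dA = Q_enc/ε₀ with Φ = E(4πr²):
E = |Q_enc|/(4πε₀r²) = (6.863e-8)/(4π·8.85×10^-12·(0.0825)²) = 9.07×10^4 N/C.

|E| ≈ 9.07×10^4 N/C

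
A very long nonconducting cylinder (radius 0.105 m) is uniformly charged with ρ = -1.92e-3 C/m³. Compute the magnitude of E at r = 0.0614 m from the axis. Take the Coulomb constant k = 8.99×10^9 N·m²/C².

|E| = 6.66×10^6 N/C

By cylindrical symmetry E is radial; use a coaxial Gaussian cylinder of radius 0.0614 m and length L (r < R).
Charge inside radius r per length L is ρ·πr²·L, so λ_enc = ρπr² = -2.274×10^-5 C/m.
Since E is radial and uniform over the curved surface, Φ = E·2πrL = Q_enc/ε₀ = λ_enc L/ε₀.
E = 2k|λ_enc|/r = 2(8.99×10^9)(2.274e-5)/(0.0614) = 6.66e6 N/C.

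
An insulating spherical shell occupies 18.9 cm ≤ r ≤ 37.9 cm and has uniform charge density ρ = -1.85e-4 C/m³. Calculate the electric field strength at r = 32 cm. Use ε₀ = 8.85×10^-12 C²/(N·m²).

Symmetry ⇒ E = E(r) r̂. Gaussian sphere of radius r = 32 cm (within the shell material, 18.9 cm < r < 37.9 cm).
Only the shell between 18.9 cm and r is enclosed: Q_enc = ρ·(4π/3)(r³ − a³) = (-1.85×10^-4)·(4π/3)·((0.32)³ − (0.189)³) = -2.016e-5 C.
Gauss's law: E·4πr² = Q_enc/ε₀.
E = |Q_enc|/(4πε₀r²) = (2.016×10^-5)/(4π·8.85×10^-12·(0.32)²) = 1.77e6 N/C.

1.77e6 N/C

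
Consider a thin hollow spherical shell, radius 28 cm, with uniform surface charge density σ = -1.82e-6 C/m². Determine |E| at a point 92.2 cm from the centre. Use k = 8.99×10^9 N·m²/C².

|E| = 1.90e4 N/C

Symmetry ⇒ E = E(r) r̂. Gaussian sphere of radius r = 92.2 cm (r > 28 cm).
The entire shell is enclosed: Q_enc = σ·4πR² = (-1.82×10^-6)·4π·(0.28)² = -1.793×10^-6 C.
Applying ∮E·dA = Q_enc/ε₀ with Φ = E(4πr²):
E = k|Q_enc|/r² = (8.99×10^9)(1.793×10^-6)/(0.922)² = 1.90e4 N/C.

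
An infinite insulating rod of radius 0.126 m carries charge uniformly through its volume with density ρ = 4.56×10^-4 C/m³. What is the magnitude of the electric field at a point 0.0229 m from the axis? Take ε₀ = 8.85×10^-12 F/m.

By cylindrical symmetry E is radial; use a coaxial Gaussian cylinder of radius 0.0229 m and length L (r < R).
Charge inside radius r per length L is ρ·πr²·L, so λ_enc = ρπr² = 7.513e-7 C/m.
By Gauss's law (flux through the curved wall only), E·2πrL = λ_enc L/ε₀.
E = |λ_enc|/(2πε₀r) = (7.513×10^-7)/(2π·8.85×10^-12·0.0229) = 5.90e5 N/C.

5.90e5 N/C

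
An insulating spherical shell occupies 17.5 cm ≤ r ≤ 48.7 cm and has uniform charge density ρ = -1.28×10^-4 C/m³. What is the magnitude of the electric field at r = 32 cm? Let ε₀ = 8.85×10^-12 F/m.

|E| ≈ 1.29e6 N/C

Use a concentric Gaussian sphere at r = 32 cm (within the shell material, 17.5 cm < r < 48.7 cm).
Enclosed charge is the volume from a to r: Q_enc = (4π/3)ρ(r³ − a³) = -1.47×10^-5 C.
By Gauss's law, ∮E·dA = E·4πr² = Q_enc/ε₀.
E = |Q_enc|/(4πε₀r²) = (1.47×10^-5)/(4π·8.85×10^-12·(0.32)²) = 1.29e6 N/C.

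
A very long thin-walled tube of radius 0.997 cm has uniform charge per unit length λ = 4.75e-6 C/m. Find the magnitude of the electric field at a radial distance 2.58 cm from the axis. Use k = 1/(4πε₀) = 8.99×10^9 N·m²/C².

3.31e6 N/C

Choose a coaxial cylinder of radius r = 2.58 cm (arbitrary length L) as the Gaussian surface (r > 0.997 cm).
The full line charge is enclosed: λ_enc = 4.75×10^-6 C/m.
Gauss's law: E·2πrL = λ_enc L/ε₀.
E = 2k|λ_enc|/r = 2(8.99×10^9)(4.75e-6)/(0.0258) = 3.31×10^6 N/C.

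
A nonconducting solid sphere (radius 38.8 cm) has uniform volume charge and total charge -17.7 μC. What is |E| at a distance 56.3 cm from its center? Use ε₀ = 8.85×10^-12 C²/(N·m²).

Symmetry ⇒ E = E(r) r̂. Gaussian sphere of radius r = 56.3 cm (r > R, so the entire charge is enclosed).
Q_enc = -17.7 μC = -1.77×10^-5 C.
Gauss's law: E·4πr² = Q_enc/ε₀.
E = |Q_enc|/(4πε₀r²) = (1.77e-5)/(4π·8.85×10^-12·(0.563)²) = 5.02e5 N/C.

E ≈ 5.02×10^5 V/m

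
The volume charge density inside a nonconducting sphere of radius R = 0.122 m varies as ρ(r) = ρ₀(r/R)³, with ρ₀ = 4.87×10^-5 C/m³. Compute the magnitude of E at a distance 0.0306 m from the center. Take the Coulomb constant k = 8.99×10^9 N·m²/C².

Symmetry ⇒ E = E(r) r̂. Gaussian sphere of radius r = 0.0306 m (r < R).
Integrate the density: Q_enc = 4π ∫₀^r ρ₀(r'/R)^3 r'² dr' = 4πρ₀ r^6/(6·R³) = 4.611e-11 C.
Since E is radial and uniform over the Gaussian sphere, Φ = E·4πr² = Q_enc/ε₀.
E = k|Q_enc|/r² = (8.99×10^9)(4.611×10^-11)/(0.0306)² = 443 N/C.

E ≈ 443 V/m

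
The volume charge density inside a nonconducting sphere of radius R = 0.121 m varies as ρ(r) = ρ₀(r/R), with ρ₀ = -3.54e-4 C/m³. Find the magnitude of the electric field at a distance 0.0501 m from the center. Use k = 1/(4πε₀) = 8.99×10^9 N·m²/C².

Take a concentric spherical Gaussian surface of radius r = 0.0501 m (r < R).
Integrate the density: Q_enc = 4π ∫₀^r ρ₀(r'/R)^1 r'² dr' = 4πρ₀ r^4/(4·R) = -5.791e-8 C.
By Gauss's law, ∮E·dA = E·4πr² = Q_enc/ε₀.
E = k|Q_enc|/r² = (8.99×10^9)(5.791×10^-8)/(0.0501)² = 2.07×10^5 N/C.

|E| = 2.07×10^5 V/m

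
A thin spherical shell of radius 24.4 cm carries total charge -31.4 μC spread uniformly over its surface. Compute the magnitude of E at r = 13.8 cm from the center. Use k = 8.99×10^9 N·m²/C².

E = 0 (no enclosed charge)

By spherical symmetry E is radial; choose a Gaussian sphere of radius r = 13.8 cm (inside the shell, r < 24.4 cm).
No charge lies within this surface, so Q_enc = 0 and Gauss's law gives E·4πr² = 0 ⇒ E = 0.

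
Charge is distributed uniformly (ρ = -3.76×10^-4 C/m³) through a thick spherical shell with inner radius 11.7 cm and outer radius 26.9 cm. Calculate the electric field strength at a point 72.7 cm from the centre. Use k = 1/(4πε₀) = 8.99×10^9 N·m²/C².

Symmetry ⇒ E = E(r) r̂. Gaussian sphere of radius r = 72.7 cm (r > 26.9 cm, enclosing the whole shell).
Q_enc = ρ·(4π/3)(b³ − a³) = (-3.76×10^-4)·(4π/3)·((0.269)³ − (0.117)³) = -2.813e-5 C.
Since E is radial and uniform over the Gaussian sphere, Φ = E·4πr² = Q_enc/ε₀.
E = k|Q_enc|/r² = (8.99×10^9)(2.813×10^-5)/(0.727)² = 4.79e5 N/C.

4.79e5 N/C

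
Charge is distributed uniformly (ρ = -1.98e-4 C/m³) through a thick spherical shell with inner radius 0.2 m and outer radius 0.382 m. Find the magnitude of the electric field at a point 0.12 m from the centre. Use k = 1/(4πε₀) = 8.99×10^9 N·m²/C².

Use a concentric Gaussian sphere at r = 0.12 m (r < 0.2 m, inside the empty cavity).
Q_enc = 0 (all charge lies at larger r); Gauss's law gives E = 0.

E = 0 (no enclosed charge)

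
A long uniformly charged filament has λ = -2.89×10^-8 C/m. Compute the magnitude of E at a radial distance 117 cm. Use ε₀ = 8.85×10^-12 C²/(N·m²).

Coaxial Gaussian cylinder, radius r = 117 cm, length L.
Q_enc = λL, so λ_enc = -2.89×10^-8 C/m.
By Gauss's law (flux through the curved wall only), E·2πrL = λ_enc L/ε₀.
E = |λ_enc|/(2πε₀r) = (2.89e-8)/(2π·8.85×10^-12·1.17) = 444 N/C.

444 N/C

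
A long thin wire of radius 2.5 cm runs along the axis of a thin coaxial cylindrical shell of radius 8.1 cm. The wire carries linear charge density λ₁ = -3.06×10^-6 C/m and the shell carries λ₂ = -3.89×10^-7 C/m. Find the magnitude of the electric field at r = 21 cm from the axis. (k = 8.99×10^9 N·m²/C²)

E ≈ 2.95×10^5 N/C

Choose a coaxial cylinder of radius r = 21 cm (arbitrary length L) as the Gaussian surface (r > 8.1 cm, enclosing both).
λ_enc = λ₁ + λ₂ = (-3.06×10^-6) + (-3.89×10^-7) = -3.449×10^-6 C/m.
By Gauss's law (flux through the curved wall only), E·2πrL = λ_enc L/ε₀.
E = 2k|λ_enc|/r = 2(8.99×10^9)(3.449×10^-6)/(0.21) = 2.95×10^5 N/C.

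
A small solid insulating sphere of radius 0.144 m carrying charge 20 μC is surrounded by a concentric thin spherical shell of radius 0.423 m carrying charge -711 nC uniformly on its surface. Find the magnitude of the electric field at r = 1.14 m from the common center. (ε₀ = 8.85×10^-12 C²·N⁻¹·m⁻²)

By spherical symmetry E is radial; choose a Gaussian sphere of radius r = 1.14 m (r > 0.423 m, enclosing both).
Q_enc = (20 μC) + (-711 nC) = 1.929×10^-5 C.
Since E is radial and uniform over the Gaussian sphere, Φ = E·4πr² = Q_enc/ε₀.
E = |Q_enc|/(4πε₀r²) = (1.929×10^-5)/(4π·8.85×10^-12·(1.14)²) = 1.33×10^5 N/C.

1.33e5 V/m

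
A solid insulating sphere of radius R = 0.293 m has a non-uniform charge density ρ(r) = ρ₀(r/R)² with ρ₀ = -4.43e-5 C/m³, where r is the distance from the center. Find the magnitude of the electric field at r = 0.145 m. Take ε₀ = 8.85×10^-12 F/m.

Use a concentric Gaussian sphere at r = 0.145 m (r < R).
Integrate the density: Q_enc = 4π ∫₀^r ρ₀(r'/R)^2 r'² dr' = 4πρ₀ r^5/(5·R²) = -8.313×10^-8 C.
By Gauss's law, ∮E·dA = E·4πr² = Q_enc/ε₀.
E = |Q_enc|/(4πε₀r²) = (8.313×10^-8)/(4π·8.85×10^-12·(0.145)²) = 3.56e4 N/C.

E = 3.56×10^4 N/C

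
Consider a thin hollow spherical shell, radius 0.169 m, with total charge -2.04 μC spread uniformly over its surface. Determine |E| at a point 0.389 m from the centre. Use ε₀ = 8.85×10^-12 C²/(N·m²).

Take a concentric spherical Gaussian surface of radius r = 0.389 m (r > 0.169 m).
The entire shell is enclosed: Q_enc = -2.04×10^-6 C.
Since E is radial and uniform over the Gaussian sphere, Φ = E·4πr² = Q_enc/ε₀.
E = |Q_enc|/(4πε₀r²) = (2.04×10^-6)/(4π·8.85×10^-12·(0.389)²) = 1.21e5 N/C.

1.21×10^5 N/C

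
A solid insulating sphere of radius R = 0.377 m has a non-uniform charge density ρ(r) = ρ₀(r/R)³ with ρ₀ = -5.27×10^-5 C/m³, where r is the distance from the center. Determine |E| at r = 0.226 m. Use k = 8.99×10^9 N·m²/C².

4.83e4 V/m

Symmetry ⇒ E = E(r) r̂. Gaussian sphere of radius r = 0.226 m (r < R).
Q_enc = ∫₀^r ρ(r')·4πr'² dr' = (4πρ₀/R³) ∫₀^r r'^5 dr' = 4πρ₀ r^6/(6·R³) = -2.745×10^-7 C.
Gauss's law: E·4πr² = Q_enc/ε₀.
E = k|Q_enc|/r² = (8.99×10^9)(2.745e-7)/(0.226)² = 4.83×10^4 N/C.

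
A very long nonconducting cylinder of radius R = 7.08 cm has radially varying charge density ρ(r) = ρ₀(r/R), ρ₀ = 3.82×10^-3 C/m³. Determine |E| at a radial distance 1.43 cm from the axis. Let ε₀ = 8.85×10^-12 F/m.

E = 4.16×10^5 N/C

By cylindrical symmetry E is radial; use a coaxial Gaussian cylinder of radius 1.43 cm and length L (r < R).
λ_enc = ∫₀^r ρ(r')·2πr' dr' = (2πρ₀/R)·r^3/3 = 3.304×10^-7 C/m.
By Gauss's law (flux through the curved wall only), E·2πrL = λ_enc L/ε₀.
E = |λ_enc|/(2πε₀r) = (3.304×10^-7)/(2π·8.85×10^-12·0.0143) = 4.16×10^5 N/C.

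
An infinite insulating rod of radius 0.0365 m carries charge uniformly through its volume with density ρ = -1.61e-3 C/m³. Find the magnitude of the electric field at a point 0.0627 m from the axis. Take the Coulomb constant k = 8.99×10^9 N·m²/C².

Take a coaxial cylindrical Gaussian surface of radius r = 0.0627 m and length L (r > 0.0365 m, full cross-section enclosed).
λ_enc = ρ·πR² = (-1.61×10^-3)π(0.0365)² = -6.738e-6 C/m.
By Gauss's law (flux through the curved wall only), E·2πrL = λ_enc L/ε₀.
E = 2k|λ_enc|/r = 2(8.99×10^9)(6.738×10^-6)/(0.0627) = 1.93×10^6 N/C.

|E| = 1.93e6 N/C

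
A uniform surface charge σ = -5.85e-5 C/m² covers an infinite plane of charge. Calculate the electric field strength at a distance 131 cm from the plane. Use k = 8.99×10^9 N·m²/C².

The symmetry is planar: E is normal to the sheet and the same magnitude on both sides. Take a pillbox straddling the sheet with end-cap area A.
Only the two end caps contribute flux: Φ = 2EA. With Q_enc = σA, Gauss's law gives E = |σ|/(2ε₀).
E = 2πk|σ| = 2π(8.99×10^9)(5.85×10^-5) = 3.30×10^6 N/C.

3.30e6 V/m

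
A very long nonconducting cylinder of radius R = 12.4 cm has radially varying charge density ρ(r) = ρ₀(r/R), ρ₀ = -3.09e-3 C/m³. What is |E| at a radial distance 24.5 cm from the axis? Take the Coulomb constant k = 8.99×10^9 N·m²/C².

By cylindrical symmetry E is radial; use a coaxial Gaussian cylinder of radius 24.5 cm and length L (r > R, full charge per length enclosed).
λ_enc = 2π ∫₀^R ρ₀(r'/R)^1 r' dr' = 2πρ₀R²/3 = -9.951×10^-5 C/m.
Applying ∮E·dA = Q_enc/ε₀ with the end caps contributing no flux:
E = 2k|λ_enc|/r = 2(8.99×10^9)(9.951×10^-5)/(0.245) = 7.30e6 N/C.

|E| = 7.30×10^6 N/C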